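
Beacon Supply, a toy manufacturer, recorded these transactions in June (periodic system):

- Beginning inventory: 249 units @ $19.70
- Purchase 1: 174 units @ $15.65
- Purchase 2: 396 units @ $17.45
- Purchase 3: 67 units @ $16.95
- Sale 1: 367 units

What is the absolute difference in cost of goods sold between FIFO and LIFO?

FIFO COGS: 249 @ $19.70 + 118 @ $15.65 = $6,752.00
LIFO COGS: 67 @ $16.95 + 300 @ $17.45 = $6,370.65
Difference = |$6,752.00 − $6,370.65| = $381.35

$381.35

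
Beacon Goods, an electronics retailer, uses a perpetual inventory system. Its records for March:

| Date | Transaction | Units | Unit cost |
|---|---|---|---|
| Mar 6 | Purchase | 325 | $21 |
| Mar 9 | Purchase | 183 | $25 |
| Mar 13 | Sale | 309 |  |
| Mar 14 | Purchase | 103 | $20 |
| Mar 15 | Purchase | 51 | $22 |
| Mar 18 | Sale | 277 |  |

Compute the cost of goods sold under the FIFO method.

Mar 13, 309 sold [FIFO — oldest first]: 309 @ $21 = $6,489
Mar 18, 277 sold [FIFO — oldest first]: 16 @ $21 + 183 @ $25 + 78 @ $20 = $6,471
Total COGS = $6,489 + $6,471 = $12,960
Ending inventory: 25 @ $20 + 51 @ $22 = $1,622
Check: goods available $14,582 = COGS $12,960 + ending $1,622

COGS = $12,960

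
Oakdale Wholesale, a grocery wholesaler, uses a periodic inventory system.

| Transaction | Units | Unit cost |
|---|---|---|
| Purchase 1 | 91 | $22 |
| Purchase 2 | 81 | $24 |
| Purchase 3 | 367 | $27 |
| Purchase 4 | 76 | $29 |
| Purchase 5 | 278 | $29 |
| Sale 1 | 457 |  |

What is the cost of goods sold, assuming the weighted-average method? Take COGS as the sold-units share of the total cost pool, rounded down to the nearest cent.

Sale 1, sell 457: 457/893 × $24,121.00 → $12,344.11
Ending inventory (cost pool remaining) = $11,776.89
Check: goods available $24,121.00 = COGS $12,344.11 + ending $11,776.89

COGS = $12,344.11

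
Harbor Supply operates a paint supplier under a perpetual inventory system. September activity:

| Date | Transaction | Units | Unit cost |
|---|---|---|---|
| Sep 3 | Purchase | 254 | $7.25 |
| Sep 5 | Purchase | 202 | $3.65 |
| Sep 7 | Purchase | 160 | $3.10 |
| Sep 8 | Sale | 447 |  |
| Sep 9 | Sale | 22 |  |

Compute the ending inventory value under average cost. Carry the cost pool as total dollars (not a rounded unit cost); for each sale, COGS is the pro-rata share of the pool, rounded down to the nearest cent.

Ending inventory = $733.77

After Sep 3: 254 on hand, pool $1,841.50 (≈ $7.2500 each)
After Sep 5: 456 on hand, pool $2,578.80 (≈ $5.6553 each)
After Sep 7: 616 on hand, pool $3,074.80 (≈ $4.9916 each)
Sep 8, sell 447: 447/616 × $3,074.80 → $2,231.22
Sep 9, sell 22: 22/169 × $843.58 → $109.81
Total COGS = $2,231.22 + $109.81 = $2,341.03
Ending inventory (cost pool remaining) = $733.77
Check: goods available $3,074.80 = COGS $2,341.03 + ending $733.77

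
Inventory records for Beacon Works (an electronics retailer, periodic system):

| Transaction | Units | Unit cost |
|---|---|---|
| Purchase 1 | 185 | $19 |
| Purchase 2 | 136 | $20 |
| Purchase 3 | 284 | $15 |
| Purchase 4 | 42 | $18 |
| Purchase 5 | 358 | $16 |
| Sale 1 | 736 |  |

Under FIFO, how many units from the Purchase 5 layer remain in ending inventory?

Sale 1 (736) [FIFO — oldest first]: 185 @ $19 + 136 @ $20 + 284 @ $15 + 42 @ $18 + 89 @ $16 = $12,675
Ending inventory: 269 @ $16 = $4,304
Check: goods available $16,979 = COGS $12,675 + ending $4,304

269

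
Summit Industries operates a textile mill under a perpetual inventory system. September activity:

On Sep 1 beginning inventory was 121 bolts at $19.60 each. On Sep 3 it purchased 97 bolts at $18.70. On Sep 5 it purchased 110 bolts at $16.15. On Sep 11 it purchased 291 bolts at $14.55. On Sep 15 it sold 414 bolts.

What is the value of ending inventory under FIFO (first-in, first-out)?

Sep 15, 414 sold [FIFO — oldest first]: 121 @ $19.60 + 97 @ $18.70 + 110 @ $16.15 + 86 @ $14.55 = $7,213.30
Ending inventory: 205 @ $14.55 = $2,982.75
Check: goods available $10,196.05 = COGS $7,213.30 + ending $2,982.75

Ending inventory = $2,982.75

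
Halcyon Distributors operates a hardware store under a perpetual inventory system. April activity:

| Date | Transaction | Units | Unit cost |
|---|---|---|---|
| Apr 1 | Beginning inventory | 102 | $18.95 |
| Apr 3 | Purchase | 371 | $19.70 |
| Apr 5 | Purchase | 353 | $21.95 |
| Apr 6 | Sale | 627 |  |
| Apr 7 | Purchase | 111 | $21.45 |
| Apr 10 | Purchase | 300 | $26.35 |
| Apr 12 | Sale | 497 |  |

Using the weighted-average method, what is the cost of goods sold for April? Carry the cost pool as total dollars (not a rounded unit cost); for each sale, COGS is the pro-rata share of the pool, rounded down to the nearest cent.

COGS = $24,612.21

After Apr 1: 102 on hand, pool $1,932.90 (≈ $18.9500 each)
After Apr 3: 473 on hand, pool $9,241.60 (≈ $19.5383 each)
After Apr 5: 826 on hand, pool $16,989.95 (≈ $20.5689 each)
Apr 6, sell 627: 627/826 × $16,989.95 → $12,896.72
After Apr 7: 310 on hand, pool $6,474.18 (≈ $20.8845 each)
After Apr 10: 610 on hand, pool $14,379.18 (≈ $23.5724 each)
Apr 12, sell 497: 497/610 × $14,379.18 → $11,715.49
Total COGS = $12,896.72 + $11,715.49 = $24,612.21
Ending inventory (cost pool remaining) = $2,663.69
Check: goods available $27,275.90 = COGS $24,612.21 + ending $2,663.69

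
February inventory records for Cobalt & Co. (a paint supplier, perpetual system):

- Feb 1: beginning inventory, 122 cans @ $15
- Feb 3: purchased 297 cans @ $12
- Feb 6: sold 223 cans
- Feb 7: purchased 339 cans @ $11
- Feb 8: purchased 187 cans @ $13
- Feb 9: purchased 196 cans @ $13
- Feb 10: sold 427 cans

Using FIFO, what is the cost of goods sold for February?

COGS = $7,935

Feb 6, 223 sold [FIFO — oldest first]: 122 @ $15 + 101 @ $12 = $3,042
Feb 10, 427 sold [FIFO — oldest first]: 196 @ $12 + 231 @ $11 = $4,893
Total COGS = $3,042 + $4,893 = $7,935
Ending inventory: 108 @ $11 + 187 @ $13 + 196 @ $13 = $6,167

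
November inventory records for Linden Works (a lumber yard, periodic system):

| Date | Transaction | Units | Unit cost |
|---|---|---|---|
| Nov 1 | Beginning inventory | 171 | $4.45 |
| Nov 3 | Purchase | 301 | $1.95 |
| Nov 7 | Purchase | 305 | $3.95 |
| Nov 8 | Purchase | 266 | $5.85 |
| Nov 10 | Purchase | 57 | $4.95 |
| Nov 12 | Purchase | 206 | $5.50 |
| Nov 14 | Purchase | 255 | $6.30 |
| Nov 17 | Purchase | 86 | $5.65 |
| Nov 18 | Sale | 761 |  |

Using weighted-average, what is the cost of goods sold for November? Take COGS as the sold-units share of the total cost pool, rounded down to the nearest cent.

COGS = $3,519.12

Nov 18, sell 761: 761/1647 × $7,616.30 → $3,519.12
Ending inventory (cost pool remaining) = $4,097.18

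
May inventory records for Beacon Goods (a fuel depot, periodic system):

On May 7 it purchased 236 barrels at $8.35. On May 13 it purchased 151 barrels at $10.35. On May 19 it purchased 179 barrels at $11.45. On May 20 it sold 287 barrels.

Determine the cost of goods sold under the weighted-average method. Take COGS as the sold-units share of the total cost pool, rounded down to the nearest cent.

May 20, sell 287: 287/566 × $5,583.00 → $2,830.95
Ending inventory (cost pool remaining) = $2,752.05

COGS = $2,830.95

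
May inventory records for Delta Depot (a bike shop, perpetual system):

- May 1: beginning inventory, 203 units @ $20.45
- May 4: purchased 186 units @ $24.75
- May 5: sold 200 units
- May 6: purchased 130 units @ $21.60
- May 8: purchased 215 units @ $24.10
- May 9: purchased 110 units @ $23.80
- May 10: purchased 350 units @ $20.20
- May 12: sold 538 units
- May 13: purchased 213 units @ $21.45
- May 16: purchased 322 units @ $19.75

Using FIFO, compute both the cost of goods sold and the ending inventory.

May 5, 200 sold [FIFO — oldest first]: 200 @ $20.45 = $4,090.00
May 12, 538 sold [FIFO — oldest first]: 3 @ $20.45 + 186 @ $24.75 + 130 @ $21.60 + 215 @ $24.10 + 4 @ $23.80 = $12,749.55
Total COGS = $4,090.00 + $12,749.55 = $16,839.55
Ending inventory: 106 @ $23.80 + 350 @ $20.20 + 213 @ $21.45 + 322 @ $19.75 = $20,521.15

COGS = $16,839.55; ending inventory = $20,521.15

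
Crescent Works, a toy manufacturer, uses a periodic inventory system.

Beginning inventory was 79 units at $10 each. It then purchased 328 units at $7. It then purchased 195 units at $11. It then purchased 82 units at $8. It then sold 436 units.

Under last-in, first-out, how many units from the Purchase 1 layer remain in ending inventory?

169

Sale 1 (436) [LIFO — newest first]: 82 @ $8 + 195 @ $11 + 159 @ $7 = $3,914
Ending inventory: 79 @ $10 + 169 @ $7 = $1,973
Check: goods available $5,887 = COGS $3,914 + ending $1,973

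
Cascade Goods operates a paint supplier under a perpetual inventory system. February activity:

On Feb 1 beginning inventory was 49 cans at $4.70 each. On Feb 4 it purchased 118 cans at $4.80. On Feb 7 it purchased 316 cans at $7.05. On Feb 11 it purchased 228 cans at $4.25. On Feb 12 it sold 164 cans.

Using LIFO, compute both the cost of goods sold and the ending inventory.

COGS = $697.00; ending inventory = $3,296.50

Feb 12, 164 sold [LIFO — newest first]: 164 @ $4.25 = $697.00
Ending inventory: 49 @ $4.70 + 118 @ $4.80 + 316 @ $7.05 + 64 @ $4.25 = $3,296.50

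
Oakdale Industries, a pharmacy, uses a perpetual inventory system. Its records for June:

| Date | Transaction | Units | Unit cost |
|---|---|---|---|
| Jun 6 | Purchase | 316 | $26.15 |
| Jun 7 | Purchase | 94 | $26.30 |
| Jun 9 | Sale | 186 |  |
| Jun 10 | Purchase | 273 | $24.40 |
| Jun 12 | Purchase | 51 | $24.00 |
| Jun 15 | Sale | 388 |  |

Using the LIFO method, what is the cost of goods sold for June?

COGS = $14,436.80

Jun 9, 186 sold [LIFO — newest first]: 94 @ $26.30 + 92 @ $26.15 = $4,878.00
Jun 15, 388 sold [LIFO — newest first]: 51 @ $24.00 + 273 @ $24.40 + 64 @ $26.15 = $9,558.80
Total COGS = $4,878.00 + $9,558.80 = $14,436.80
Ending inventory: 160 @ $26.15 = $4,184.00
Check: goods available $18,620.80 = COGS $14,436.80 + ending $4,184.00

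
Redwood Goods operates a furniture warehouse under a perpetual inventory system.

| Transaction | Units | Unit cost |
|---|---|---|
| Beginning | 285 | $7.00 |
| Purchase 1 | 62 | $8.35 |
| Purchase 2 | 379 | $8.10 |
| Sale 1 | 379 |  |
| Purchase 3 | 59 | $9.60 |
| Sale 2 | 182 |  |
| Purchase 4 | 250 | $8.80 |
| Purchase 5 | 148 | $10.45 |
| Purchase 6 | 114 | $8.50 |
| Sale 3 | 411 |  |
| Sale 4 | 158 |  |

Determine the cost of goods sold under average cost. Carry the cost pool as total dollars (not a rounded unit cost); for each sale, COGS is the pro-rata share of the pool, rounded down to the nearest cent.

After Beginning: 285 on hand, pool $1,995.00 (≈ $7.0000 each)
After Purchase 1: 347 on hand, pool $2,512.70 (≈ $7.2412 each)
After Purchase 2: 726 on hand, pool $5,582.60 (≈ $7.6895 each)
Sale 1, sell 379: 379/726 × $5,582.60 → $2,914.33
After Purchase 3: 406 on hand, pool $3,234.67 (≈ $7.9672 each)
Sale 2, sell 182: 182/406 × $3,234.67 → $1,450.02
After Purchase 4: 474 on hand, pool $3,984.65 (≈ $8.4064 each)
After Purchase 5: 622 on hand, pool $5,531.25 (≈ $8.8927 each)
After Purchase 6: 736 on hand, pool $6,500.25 (≈ $8.8319 each)
Sale 3, sell 411: 411/736 × $6,500.25 → $3,629.89
Sale 4, sell 158: 158/325 × $2,870.36 → $1,395.43
Total COGS = $2,914.33 + $1,450.02 + $3,629.89 + $1,395.43 = $9,389.67
Ending inventory (cost pool remaining) = $1,474.93

COGS = $9,389.67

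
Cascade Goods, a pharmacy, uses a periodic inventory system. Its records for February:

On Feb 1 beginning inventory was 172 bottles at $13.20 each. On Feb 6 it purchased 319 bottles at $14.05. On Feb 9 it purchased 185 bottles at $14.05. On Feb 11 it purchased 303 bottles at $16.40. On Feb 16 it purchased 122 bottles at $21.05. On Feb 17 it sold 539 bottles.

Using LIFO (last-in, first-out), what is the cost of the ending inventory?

Feb 17, 539 sold [LIFO — newest first]: 122 @ $21.05 + 303 @ $16.40 + 114 @ $14.05 = $9,139.00
Ending inventory: 172 @ $13.20 + 319 @ $14.05 + 71 @ $14.05 = $7,749.90

Ending inventory = $7,749.90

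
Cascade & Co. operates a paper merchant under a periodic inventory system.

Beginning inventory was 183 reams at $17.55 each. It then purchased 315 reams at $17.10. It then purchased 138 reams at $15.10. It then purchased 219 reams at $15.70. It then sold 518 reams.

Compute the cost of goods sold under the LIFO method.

Sale 1 (518) [LIFO — newest first]: 219 @ $15.70 + 138 @ $15.10 + 161 @ $17.10 = $8,275.20
Ending inventory: 183 @ $17.55 + 154 @ $17.10 = $5,845.05
Check: goods available $14,120.25 = COGS $8,275.20 + ending $5,845.05

COGS = $8,275.20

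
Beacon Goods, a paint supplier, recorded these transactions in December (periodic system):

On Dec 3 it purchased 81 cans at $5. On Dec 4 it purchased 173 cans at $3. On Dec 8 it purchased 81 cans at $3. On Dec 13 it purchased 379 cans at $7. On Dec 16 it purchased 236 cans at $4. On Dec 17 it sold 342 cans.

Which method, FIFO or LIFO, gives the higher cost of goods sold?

LIFO

FIFO COGS: 81 @ $5 + 173 @ $3 + 81 @ $3 + 7 @ $7 = $1,216
LIFO COGS: 236 @ $4 + 106 @ $7 = $1,686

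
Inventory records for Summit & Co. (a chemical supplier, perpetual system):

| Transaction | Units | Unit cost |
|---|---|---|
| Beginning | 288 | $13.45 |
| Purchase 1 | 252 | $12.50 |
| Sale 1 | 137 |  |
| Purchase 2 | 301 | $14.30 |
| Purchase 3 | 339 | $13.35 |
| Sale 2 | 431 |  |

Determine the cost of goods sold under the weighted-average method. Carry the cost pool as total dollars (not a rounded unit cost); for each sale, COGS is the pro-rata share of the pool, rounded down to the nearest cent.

After Beginning: 288 on hand, pool $3,873.60 (≈ $13.4500 each)
After Purchase 1: 540 on hand, pool $7,023.60 (≈ $13.0067 each)
Sale 1, sell 137: 137/540 × $7,023.60 → $1,781.91
After Purchase 2: 704 on hand, pool $9,545.99 (≈ $13.5596 each)
After Purchase 3: 1043 on hand, pool $14,071.64 (≈ $13.4915 each)
Sale 2, sell 431: 431/1043 × $14,071.64 → $5,814.83
Total COGS = $1,781.91 + $5,814.83 = $7,596.74
Ending inventory (cost pool remaining) = $8,256.81

COGS = $7,596.74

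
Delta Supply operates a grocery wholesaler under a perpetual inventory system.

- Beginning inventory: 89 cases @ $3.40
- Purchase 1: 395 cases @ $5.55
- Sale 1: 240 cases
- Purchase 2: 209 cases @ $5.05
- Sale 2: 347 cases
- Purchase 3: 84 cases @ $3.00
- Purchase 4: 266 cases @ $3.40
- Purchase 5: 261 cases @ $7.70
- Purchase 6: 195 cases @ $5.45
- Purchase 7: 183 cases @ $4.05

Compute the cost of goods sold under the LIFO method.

COGS = $3,153.35

Sale 1 (240) [LIFO — newest first]: 240 @ $5.55 = $1,332.00
Sale 2 (347) [LIFO — newest first]: 209 @ $5.05 + 138 @ $5.55 = $1,821.35
Total COGS = $1,332.00 + $1,821.35 = $3,153.35
Ending inventory: 89 @ $3.40 + 17 @ $5.55 + 84 @ $3.00 + 266 @ $3.40 + 261 @ $7.70 + 195 @ $5.45 + 183 @ $4.05 = $5,366.95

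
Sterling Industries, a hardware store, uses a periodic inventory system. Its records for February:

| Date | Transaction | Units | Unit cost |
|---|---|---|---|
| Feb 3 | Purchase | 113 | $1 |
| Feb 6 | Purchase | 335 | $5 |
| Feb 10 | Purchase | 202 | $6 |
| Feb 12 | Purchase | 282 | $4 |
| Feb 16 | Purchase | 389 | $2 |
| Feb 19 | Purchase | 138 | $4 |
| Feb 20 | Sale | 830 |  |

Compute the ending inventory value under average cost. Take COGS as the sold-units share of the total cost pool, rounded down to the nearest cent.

Ending inventory = $2,353.04

Feb 20, sell 830: 830/1459 × $5,458.00 → $3,104.96
Ending inventory (cost pool remaining) = $2,353.04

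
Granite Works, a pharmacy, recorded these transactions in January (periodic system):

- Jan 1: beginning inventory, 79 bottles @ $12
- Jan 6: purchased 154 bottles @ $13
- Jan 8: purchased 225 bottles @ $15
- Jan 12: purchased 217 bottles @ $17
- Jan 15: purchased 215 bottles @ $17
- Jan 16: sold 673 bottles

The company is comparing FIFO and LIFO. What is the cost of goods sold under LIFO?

COGS = $10,927

FIFO COGS: 79 @ $12 + 154 @ $13 + 225 @ $15 + 215 @ $17 = $9,980
LIFO COGS: 215 @ $17 + 217 @ $17 + 225 @ $15 + 16 @ $13 = $10,927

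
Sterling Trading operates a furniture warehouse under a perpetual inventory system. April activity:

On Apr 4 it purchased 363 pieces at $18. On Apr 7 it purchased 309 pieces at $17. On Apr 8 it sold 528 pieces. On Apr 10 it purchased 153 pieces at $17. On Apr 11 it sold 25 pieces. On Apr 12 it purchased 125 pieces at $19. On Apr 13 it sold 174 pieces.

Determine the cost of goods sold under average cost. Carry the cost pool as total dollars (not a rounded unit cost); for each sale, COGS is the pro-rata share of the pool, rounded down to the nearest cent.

COGS = $12,791.54

After Apr 4: 363 on hand, pool $6,534.00 (≈ $18.0000 each)
After Apr 7: 672 on hand, pool $11,787.00 (≈ $17.5402 each)
Apr 8, sell 528: 528/672 × $11,787.00 → $9,261.21
After Apr 10: 297 on hand, pool $5,126.79 (≈ $17.2619 each)
Apr 11, sell 25: 25/297 × $5,126.79 → $431.54
After Apr 12: 397 on hand, pool $7,070.25 (≈ $17.8092 each)
Apr 13, sell 174: 174/397 × $7,070.25 → $3,098.79
Total COGS = $9,261.21 + $431.54 + $3,098.79 = $12,791.54
Ending inventory (cost pool remaining) = $3,971.46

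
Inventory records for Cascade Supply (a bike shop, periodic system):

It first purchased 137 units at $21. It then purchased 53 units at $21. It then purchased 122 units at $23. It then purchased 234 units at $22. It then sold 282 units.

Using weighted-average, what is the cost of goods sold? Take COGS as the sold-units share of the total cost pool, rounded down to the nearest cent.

COGS = $6,168.87

Sale 1, sell 282: 282/546 × $11,944.00 → $6,168.87
Ending inventory (cost pool remaining) = $5,775.13
Check: goods available $11,944.00 = COGS $6,168.87 + ending $5,775.13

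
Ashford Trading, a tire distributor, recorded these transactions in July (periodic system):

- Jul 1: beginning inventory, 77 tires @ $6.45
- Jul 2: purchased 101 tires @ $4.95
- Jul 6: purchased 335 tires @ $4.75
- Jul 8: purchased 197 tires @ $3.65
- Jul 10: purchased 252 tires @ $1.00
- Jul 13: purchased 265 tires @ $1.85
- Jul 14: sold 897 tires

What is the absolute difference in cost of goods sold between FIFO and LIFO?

FIFO COGS: 77 @ $6.45 + 101 @ $4.95 + 335 @ $4.75 + 197 @ $3.65 + 187 @ $1.00 = $3,493.90
LIFO COGS: 265 @ $1.85 + 252 @ $1.00 + 197 @ $3.65 + 183 @ $4.75 = $2,330.55
Difference = |$3,493.90 − $2,330.55| = $1,163.35

$1,163.35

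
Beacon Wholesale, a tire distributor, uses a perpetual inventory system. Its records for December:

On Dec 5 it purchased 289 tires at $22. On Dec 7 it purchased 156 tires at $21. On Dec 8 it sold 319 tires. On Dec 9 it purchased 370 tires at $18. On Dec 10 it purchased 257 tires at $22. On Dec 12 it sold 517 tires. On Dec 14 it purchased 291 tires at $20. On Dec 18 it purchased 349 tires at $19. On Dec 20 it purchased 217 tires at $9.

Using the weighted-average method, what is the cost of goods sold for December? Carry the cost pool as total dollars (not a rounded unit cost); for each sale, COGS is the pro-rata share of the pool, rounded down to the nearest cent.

After Dec 5: 289 on hand, pool $6,358.00 (≈ $22.0000 each)
After Dec 7: 445 on hand, pool $9,634.00 (≈ $21.6494 each)
Dec 8, sell 319: 319/445 × $9,634.00 → $6,906.17
After Dec 9: 496 on hand, pool $9,387.83 (≈ $18.9271 each)
After Dec 10: 753 on hand, pool $15,041.83 (≈ $19.9759 each)
Dec 12, sell 517: 517/753 × $15,041.83 → $10,327.52
After Dec 14: 527 on hand, pool $10,534.31 (≈ $19.9892 each)
After Dec 18: 876 on hand, pool $17,165.31 (≈ $19.5951 each)
After Dec 20: 1093 on hand, pool $19,118.31 (≈ $17.4916 each)
Total COGS = $6,906.17 + $10,327.52 = $17,233.69
Ending inventory (cost pool remaining) = $19,118.31

COGS = $17,233.69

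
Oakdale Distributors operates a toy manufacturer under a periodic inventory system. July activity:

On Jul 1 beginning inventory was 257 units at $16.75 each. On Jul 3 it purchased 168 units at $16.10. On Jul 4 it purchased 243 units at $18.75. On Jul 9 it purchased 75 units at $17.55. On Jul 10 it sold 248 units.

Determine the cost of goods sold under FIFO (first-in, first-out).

COGS = $4,154.00

Jul 10, 248 sold [FIFO — oldest first]: 248 @ $16.75 = $4,154.00
Ending inventory: 9 @ $16.75 + 168 @ $16.10 + 243 @ $18.75 + 75 @ $17.55 = $8,728.05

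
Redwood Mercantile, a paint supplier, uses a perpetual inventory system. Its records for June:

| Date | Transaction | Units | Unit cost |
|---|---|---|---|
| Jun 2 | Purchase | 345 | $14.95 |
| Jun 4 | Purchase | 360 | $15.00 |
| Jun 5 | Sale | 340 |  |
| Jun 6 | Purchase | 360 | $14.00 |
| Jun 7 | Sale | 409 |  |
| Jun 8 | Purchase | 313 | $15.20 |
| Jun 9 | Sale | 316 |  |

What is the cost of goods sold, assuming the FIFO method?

COGS = $15,597.75

Jun 5, 340 sold [FIFO — oldest first]: 340 @ $14.95 = $5,083.00
Jun 7, 409 sold [FIFO — oldest first]: 5 @ $14.95 + 360 @ $15.00 + 44 @ $14.00 = $6,090.75
Jun 9, 316 sold [FIFO — oldest first]: 316 @ $14.00 = $4,424.00
Total COGS = $5,083.00 + $6,090.75 + $4,424.00 = $15,597.75
Ending inventory: 313 @ $15.20 = $4,757.60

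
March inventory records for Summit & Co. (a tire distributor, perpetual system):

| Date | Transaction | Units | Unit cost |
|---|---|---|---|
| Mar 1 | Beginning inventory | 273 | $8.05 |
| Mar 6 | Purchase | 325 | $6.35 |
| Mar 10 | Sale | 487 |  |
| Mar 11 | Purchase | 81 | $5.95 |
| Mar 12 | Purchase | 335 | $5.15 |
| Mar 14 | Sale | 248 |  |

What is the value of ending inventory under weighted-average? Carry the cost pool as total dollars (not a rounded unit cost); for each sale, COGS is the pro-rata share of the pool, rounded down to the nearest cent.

Ending inventory = $1,587.29

After Mar 1: 273 on hand, pool $2,197.65 (≈ $8.0500 each)
After Mar 6: 598 on hand, pool $4,261.40 (≈ $7.1261 each)
Mar 10, sell 487: 487/598 × $4,261.40 → $3,470.40
After Mar 11: 192 on hand, pool $1,272.95 (≈ $6.6299 each)
After Mar 12: 527 on hand, pool $2,998.20 (≈ $5.6892 each)
Mar 14, sell 248: 248/527 × $2,998.20 → $1,410.91
Total COGS = $3,470.40 + $1,410.91 = $4,881.31
Ending inventory (cost pool remaining) = $1,587.29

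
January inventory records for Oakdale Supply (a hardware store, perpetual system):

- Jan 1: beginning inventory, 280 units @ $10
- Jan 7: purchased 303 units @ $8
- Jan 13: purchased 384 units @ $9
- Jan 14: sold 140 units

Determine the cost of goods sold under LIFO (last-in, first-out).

COGS = $1,260

Jan 14, 140 sold [LIFO — newest first]: 140 @ $9 = $1,260
Ending inventory: 280 @ $10 + 303 @ $8 + 244 @ $9 = $7,420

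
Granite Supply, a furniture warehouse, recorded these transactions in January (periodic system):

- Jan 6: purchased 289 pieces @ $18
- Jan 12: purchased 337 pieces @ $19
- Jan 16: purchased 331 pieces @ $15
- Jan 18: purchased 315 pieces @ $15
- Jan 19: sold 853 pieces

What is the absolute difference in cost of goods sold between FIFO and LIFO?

$1,387

FIFO COGS: 289 @ $18 + 337 @ $19 + 227 @ $15 = $15,010
LIFO COGS: 315 @ $15 + 331 @ $15 + 207 @ $19 = $13,623
Difference = |$15,010 − $13,623| = $1,387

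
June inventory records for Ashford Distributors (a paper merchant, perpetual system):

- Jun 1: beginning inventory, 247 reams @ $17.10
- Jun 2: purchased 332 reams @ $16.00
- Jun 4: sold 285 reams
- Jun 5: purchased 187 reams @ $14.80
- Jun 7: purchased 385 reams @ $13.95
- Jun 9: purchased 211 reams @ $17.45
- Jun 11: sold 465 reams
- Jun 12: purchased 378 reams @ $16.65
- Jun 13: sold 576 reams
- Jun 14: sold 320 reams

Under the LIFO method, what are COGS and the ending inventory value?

COGS = $26,042.30; ending inventory = $1,607.40

Jun 4, 285 sold [LIFO — newest first]: 285 @ $16.00 = $4,560.00
Jun 11, 465 sold [LIFO — newest first]: 211 @ $17.45 + 254 @ $13.95 = $7,225.25
Jun 13, 576 sold [LIFO — newest first]: 378 @ $16.65 + 131 @ $13.95 + 67 @ $14.80 = $9,112.75
Jun 14, 320 sold [LIFO — newest first]: 120 @ $14.80 + 47 @ $16.00 + 153 @ $17.10 = $5,144.30
Total COGS = $4,560.00 + $7,225.25 + $9,112.75 + $5,144.30 = $26,042.30
Ending inventory: 94 @ $17.10 = $1,607.40
Check: goods available $27,649.70 = COGS $26,042.30 + ending $1,607.40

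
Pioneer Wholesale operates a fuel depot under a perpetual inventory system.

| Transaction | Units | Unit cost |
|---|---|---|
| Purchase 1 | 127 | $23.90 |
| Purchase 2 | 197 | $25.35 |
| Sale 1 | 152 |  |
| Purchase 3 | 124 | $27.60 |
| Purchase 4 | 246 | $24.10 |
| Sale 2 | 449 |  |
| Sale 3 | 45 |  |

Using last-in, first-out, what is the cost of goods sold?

Sale 1 (152) [LIFO — newest first]: 152 @ $25.35 = $3,853.20
Sale 2 (449) [LIFO — newest first]: 246 @ $24.10 + 124 @ $27.60 + 45 @ $25.35 + 34 @ $23.90 = $11,304.35
Sale 3 (45) [LIFO — newest first]: 45 @ $23.90 = $1,075.50
Total COGS = $3,853.20 + $11,304.35 + $1,075.50 = $16,233.05
Ending inventory: 48 @ $23.90 = $1,147.20

COGS = $16,233.05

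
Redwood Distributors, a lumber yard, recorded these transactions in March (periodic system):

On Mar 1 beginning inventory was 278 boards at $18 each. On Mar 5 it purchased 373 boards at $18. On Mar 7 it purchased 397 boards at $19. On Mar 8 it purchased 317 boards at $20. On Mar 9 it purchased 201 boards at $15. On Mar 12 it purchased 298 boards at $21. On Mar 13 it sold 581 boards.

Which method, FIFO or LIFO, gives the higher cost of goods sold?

FIFO COGS: 278 @ $18 + 303 @ $18 = $10,458
LIFO COGS: 298 @ $21 + 201 @ $15 + 82 @ $20 = $10,913

LIFO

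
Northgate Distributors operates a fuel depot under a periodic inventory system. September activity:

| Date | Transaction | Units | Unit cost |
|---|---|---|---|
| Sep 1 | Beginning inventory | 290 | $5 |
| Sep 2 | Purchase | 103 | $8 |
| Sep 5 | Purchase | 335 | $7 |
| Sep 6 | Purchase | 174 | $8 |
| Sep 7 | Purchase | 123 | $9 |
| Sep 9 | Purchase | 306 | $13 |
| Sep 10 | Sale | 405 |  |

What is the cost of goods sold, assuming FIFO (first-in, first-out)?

COGS = $2,358

Sep 10, 405 sold [FIFO — oldest first]: 290 @ $5 + 103 @ $8 + 12 @ $7 = $2,358
Ending inventory: 323 @ $7 + 174 @ $8 + 123 @ $9 + 306 @ $13 = $8,738
Check: goods available $11,096 = COGS $2,358 + ending $8,738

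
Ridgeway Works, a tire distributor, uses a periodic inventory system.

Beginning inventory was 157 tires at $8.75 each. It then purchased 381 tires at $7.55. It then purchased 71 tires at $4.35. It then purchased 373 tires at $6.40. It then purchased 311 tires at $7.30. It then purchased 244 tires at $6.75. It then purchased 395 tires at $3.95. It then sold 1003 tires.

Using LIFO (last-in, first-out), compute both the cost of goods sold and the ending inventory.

COGS = $5,816.75; ending inventory = $6,607.15

Sale 1 (1003) [LIFO — newest first]: 395 @ $3.95 + 244 @ $6.75 + 311 @ $7.30 + 53 @ $6.40 = $5,816.75
Ending inventory: 157 @ $8.75 + 381 @ $7.55 + 71 @ $4.35 + 320 @ $6.40 = $6,607.15
Check: goods available $12,423.90 = COGS $5,816.75 + ending $6,607.15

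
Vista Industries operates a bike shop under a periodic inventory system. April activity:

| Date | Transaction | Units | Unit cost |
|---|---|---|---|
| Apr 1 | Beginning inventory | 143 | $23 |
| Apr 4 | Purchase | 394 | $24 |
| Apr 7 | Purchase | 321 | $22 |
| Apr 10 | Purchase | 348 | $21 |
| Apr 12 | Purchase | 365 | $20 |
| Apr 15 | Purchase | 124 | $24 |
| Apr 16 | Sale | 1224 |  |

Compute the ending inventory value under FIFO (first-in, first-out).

Ending inventory = $9,916

Apr 16, 1224 sold [FIFO — oldest first]: 143 @ $23 + 394 @ $24 + 321 @ $22 + 348 @ $21 + 18 @ $20 = $27,475
Ending inventory: 347 @ $20 + 124 @ $24 = $9,916
Check: goods available $37,391 = COGS $27,475 + ending $9,916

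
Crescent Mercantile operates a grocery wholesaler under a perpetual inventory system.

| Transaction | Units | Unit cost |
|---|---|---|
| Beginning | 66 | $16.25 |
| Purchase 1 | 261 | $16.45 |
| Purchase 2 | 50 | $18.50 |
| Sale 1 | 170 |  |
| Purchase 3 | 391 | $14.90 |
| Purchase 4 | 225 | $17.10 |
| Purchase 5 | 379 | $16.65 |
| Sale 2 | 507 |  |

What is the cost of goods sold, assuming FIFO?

Sale 1 (170) [FIFO — oldest first]: 66 @ $16.25 + 104 @ $16.45 = $2,783.30
Sale 2 (507) [FIFO — oldest first]: 157 @ $16.45 + 50 @ $18.50 + 300 @ $14.90 = $7,977.65
Total COGS = $2,783.30 + $7,977.65 = $10,760.95
Ending inventory: 91 @ $14.90 + 225 @ $17.10 + 379 @ $16.65 = $11,513.75

COGS = $10,760.95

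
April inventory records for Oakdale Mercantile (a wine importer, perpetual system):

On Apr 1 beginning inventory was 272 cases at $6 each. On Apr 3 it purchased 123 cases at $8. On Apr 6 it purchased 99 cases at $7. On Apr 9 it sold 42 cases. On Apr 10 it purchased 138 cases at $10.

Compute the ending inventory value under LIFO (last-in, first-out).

Apr 9, 42 sold [LIFO — newest first]: 42 @ $7 = $294
Ending inventory: 272 @ $6 + 123 @ $8 + 57 @ $7 + 138 @ $10 = $4,395

Ending inventory = $4,395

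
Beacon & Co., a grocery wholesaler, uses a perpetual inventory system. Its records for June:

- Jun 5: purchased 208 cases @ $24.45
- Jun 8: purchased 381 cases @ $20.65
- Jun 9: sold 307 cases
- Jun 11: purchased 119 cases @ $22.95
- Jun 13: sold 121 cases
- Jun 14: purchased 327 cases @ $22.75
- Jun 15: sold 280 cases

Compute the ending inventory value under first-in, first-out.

Ending inventory = $7,439.25

Jun 9, 307 sold [FIFO — oldest first]: 208 @ $24.45 + 99 @ $20.65 = $7,129.95
Jun 13, 121 sold [FIFO — oldest first]: 121 @ $20.65 = $2,498.65
Jun 15, 280 sold [FIFO — oldest first]: 161 @ $20.65 + 119 @ $22.95 = $6,055.70
Total COGS = $7,129.95 + $2,498.65 + $6,055.70 = $15,684.30
Ending inventory: 327 @ $22.75 = $7,439.25
Check: goods available $23,123.55 = COGS $15,684.30 + ending $7,439.25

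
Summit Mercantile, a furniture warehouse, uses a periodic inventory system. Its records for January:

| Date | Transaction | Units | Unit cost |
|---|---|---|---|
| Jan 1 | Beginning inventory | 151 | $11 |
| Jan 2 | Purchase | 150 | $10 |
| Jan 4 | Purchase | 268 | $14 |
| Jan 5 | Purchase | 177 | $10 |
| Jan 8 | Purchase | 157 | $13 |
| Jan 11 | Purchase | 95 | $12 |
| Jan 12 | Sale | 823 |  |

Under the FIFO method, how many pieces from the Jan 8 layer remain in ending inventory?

80

Jan 12, 823 sold [FIFO — oldest first]: 151 @ $11 + 150 @ $10 + 268 @ $14 + 177 @ $10 + 77 @ $13 = $9,684
Ending inventory: 80 @ $13 + 95 @ $12 = $2,180
Check: goods available $11,864 = COGS $9,684 + ending $2,180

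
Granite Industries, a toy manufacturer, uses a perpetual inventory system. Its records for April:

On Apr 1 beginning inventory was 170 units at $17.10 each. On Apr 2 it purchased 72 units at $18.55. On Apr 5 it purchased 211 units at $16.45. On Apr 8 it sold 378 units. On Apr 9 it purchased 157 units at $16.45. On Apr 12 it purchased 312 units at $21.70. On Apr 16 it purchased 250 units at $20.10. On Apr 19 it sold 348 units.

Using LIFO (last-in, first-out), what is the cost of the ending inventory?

Apr 8, 378 sold [LIFO — newest first]: 211 @ $16.45 + 72 @ $18.55 + 95 @ $17.10 = $6,431.05
Apr 19, 348 sold [LIFO — newest first]: 250 @ $20.10 + 98 @ $21.70 = $7,151.60
Total COGS = $6,431.05 + $7,151.60 = $13,582.65
Ending inventory: 75 @ $17.10 + 157 @ $16.45 + 214 @ $21.70 = $8,508.95
Check: goods available $22,091.60 = COGS $13,582.65 + ending $8,508.95

Ending inventory = $8,508.95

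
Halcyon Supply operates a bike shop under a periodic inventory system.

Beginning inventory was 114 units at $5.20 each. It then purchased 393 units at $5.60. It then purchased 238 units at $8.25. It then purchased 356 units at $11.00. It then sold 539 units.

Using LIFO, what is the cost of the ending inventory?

Ending inventory = $3,247.35

Sale 1 (539) [LIFO — newest first]: 356 @ $11.00 + 183 @ $8.25 = $5,425.75
Ending inventory: 114 @ $5.20 + 393 @ $5.60 + 55 @ $8.25 = $3,247.35
Check: goods available $8,673.10 = COGS $5,425.75 + ending $3,247.35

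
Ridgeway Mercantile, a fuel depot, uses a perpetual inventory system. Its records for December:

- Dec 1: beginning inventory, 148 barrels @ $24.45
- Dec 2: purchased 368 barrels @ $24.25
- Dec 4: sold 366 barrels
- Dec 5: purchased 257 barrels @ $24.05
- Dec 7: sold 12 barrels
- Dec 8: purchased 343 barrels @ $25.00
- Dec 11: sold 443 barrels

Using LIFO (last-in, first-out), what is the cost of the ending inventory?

Dec 4, 366 sold [LIFO — newest first]: 366 @ $24.25 = $8,875.50
Dec 7, 12 sold [LIFO — newest first]: 12 @ $24.05 = $288.60
Dec 11, 443 sold [LIFO — newest first]: 343 @ $25.00 + 100 @ $24.05 = $10,980.00
Total COGS = $8,875.50 + $288.60 + $10,980.00 = $20,144.10
Ending inventory: 148 @ $24.45 + 2 @ $24.25 + 145 @ $24.05 = $7,154.35
Check: goods available $27,298.45 = COGS $20,144.10 + ending $7,154.35

Ending inventory = $7,154.35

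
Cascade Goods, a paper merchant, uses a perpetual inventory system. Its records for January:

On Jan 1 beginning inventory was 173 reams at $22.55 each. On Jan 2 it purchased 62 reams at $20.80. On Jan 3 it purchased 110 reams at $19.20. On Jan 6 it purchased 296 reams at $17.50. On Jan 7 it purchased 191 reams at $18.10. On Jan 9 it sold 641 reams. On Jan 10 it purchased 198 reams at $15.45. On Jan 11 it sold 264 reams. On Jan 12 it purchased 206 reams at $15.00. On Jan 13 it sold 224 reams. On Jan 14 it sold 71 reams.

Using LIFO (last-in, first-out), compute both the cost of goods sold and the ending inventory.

COGS = $21,277.15; ending inventory = $811.80

Jan 9, 641 sold [LIFO — newest first]: 191 @ $18.10 + 296 @ $17.50 + 110 @ $19.20 + 44 @ $20.80 = $11,664.30
Jan 11, 264 sold [LIFO — newest first]: 198 @ $15.45 + 18 @ $20.80 + 48 @ $22.55 = $4,515.90
Jan 13, 224 sold [LIFO — newest first]: 206 @ $15.00 + 18 @ $22.55 = $3,495.90
Jan 14, 71 sold [LIFO — newest first]: 71 @ $22.55 = $1,601.05
Total COGS = $11,664.30 + $4,515.90 + $3,495.90 + $1,601.05 = $21,277.15
Ending inventory: 36 @ $22.55 = $811.80
Check: goods available $22,088.95 = COGS $21,277.15 + ending $811.80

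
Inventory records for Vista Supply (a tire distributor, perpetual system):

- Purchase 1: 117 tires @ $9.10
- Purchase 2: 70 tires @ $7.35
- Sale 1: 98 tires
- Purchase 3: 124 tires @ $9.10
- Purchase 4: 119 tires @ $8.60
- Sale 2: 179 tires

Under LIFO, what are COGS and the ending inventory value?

COGS = $2,338.70; ending inventory = $1,392.30

Sale 1 (98) [LIFO — newest first]: 70 @ $7.35 + 28 @ $9.10 = $769.30
Sale 2 (179) [LIFO — newest first]: 119 @ $8.60 + 60 @ $9.10 = $1,569.40
Total COGS = $769.30 + $1,569.40 = $2,338.70
Ending inventory: 89 @ $9.10 + 64 @ $9.10 = $1,392.30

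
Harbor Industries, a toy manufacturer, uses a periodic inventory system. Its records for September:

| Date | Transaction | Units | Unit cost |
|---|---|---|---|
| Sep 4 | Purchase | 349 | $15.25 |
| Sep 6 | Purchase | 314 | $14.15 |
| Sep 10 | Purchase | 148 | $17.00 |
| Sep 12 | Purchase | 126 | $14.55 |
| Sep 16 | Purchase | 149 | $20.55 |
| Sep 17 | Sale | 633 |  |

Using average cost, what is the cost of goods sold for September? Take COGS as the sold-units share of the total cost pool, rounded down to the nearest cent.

COGS = $10,011.77

Sep 17, sell 633: 633/1086 × $17,176.60 → $10,011.77
Ending inventory (cost pool remaining) = $7,164.83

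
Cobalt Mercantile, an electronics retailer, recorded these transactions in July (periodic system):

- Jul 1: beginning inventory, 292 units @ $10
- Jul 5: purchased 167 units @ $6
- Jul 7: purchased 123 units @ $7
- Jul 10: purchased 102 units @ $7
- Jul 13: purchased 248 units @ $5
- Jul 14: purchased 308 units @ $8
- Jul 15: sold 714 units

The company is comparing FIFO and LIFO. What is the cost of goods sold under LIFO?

COGS = $4,810

FIFO COGS: 292 @ $10 + 167 @ $6 + 123 @ $7 + 102 @ $7 + 30 @ $5 = $5,647
LIFO COGS: 308 @ $8 + 248 @ $5 + 102 @ $7 + 56 @ $7 = $4,810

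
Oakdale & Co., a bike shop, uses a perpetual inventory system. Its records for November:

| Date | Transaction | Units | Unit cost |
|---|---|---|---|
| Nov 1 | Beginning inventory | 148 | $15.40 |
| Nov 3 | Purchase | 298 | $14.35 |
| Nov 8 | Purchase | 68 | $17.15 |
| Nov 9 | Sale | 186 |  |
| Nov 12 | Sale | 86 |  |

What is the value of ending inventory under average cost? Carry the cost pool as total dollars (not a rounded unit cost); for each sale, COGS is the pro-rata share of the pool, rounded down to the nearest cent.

After Nov 1: 148 on hand, pool $2,279.20 (≈ $15.4000 each)
After Nov 3: 446 on hand, pool $6,555.50 (≈ $14.6984 each)
After Nov 8: 514 on hand, pool $7,721.70 (≈ $15.0228 each)
Nov 9, sell 186: 186/514 × $7,721.70 → $2,794.23
Nov 12, sell 86: 86/328 × $4,927.47 → $1,291.95
Total COGS = $2,794.23 + $1,291.95 = $4,086.18
Ending inventory (cost pool remaining) = $3,635.52
Check: goods available $7,721.70 = COGS $4,086.18 + ending $3,635.52

Ending inventory = $3,635.52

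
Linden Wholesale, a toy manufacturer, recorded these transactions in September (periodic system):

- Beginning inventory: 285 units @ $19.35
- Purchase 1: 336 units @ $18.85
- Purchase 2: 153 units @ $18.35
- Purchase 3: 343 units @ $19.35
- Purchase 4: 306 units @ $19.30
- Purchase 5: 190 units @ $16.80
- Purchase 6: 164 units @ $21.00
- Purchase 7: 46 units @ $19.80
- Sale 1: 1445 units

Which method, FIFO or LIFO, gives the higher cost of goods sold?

FIFO COGS: 285 @ $19.35 + 336 @ $18.85 + 153 @ $18.35 + 343 @ $19.35 + 306 @ $19.30 + 22 @ $16.80 = $27,568.35
LIFO COGS: 46 @ $19.80 + 164 @ $21.00 + 190 @ $16.80 + 306 @ $19.30 + 343 @ $19.35 + 153 @ $18.35 + 243 @ $18.85 = $27,477.75

FIFO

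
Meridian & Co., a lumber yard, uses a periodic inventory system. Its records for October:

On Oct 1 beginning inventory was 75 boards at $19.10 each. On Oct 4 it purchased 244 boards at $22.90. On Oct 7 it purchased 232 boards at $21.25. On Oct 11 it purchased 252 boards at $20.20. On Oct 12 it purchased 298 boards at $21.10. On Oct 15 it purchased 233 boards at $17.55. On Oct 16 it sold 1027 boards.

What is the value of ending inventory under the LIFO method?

Oct 16, 1027 sold [LIFO — newest first]: 233 @ $17.55 + 298 @ $21.10 + 252 @ $20.20 + 232 @ $21.25 + 12 @ $22.90 = $20,672.15
Ending inventory: 75 @ $19.10 + 232 @ $22.90 = $6,745.30

Ending inventory = $6,745.30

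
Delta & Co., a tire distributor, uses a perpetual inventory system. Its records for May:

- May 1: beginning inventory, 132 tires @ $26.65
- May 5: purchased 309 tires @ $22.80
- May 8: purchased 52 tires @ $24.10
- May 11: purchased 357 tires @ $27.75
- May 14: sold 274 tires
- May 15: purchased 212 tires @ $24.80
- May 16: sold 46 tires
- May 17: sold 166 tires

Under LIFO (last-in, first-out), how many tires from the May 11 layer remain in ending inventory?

May 14, 274 sold [LIFO — newest first]: 274 @ $27.75 = $7,603.50
May 16, 46 sold [LIFO — newest first]: 46 @ $24.80 = $1,140.80
May 17, 166 sold [LIFO — newest first]: 166 @ $24.80 = $4,116.80
Total COGS = $7,603.50 + $1,140.80 + $4,116.80 = $12,861.10
Ending inventory: 132 @ $26.65 + 309 @ $22.80 + 52 @ $24.10 + 83 @ $27.75 = $14,119.45

83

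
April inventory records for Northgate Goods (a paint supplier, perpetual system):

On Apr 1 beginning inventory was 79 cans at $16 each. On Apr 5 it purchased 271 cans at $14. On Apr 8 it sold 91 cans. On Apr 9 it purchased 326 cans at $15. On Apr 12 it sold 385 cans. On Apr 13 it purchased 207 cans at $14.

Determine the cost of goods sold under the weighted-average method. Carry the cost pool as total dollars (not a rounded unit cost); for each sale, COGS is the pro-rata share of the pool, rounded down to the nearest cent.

After Apr 1: 79 on hand, pool $1,264.00 (≈ $16.0000 each)
After Apr 5: 350 on hand, pool $5,058.00 (≈ $14.4514 each)
Apr 8, sell 91: 91/350 × $5,058.00 → $1,315.08
After Apr 9: 585 on hand, pool $8,632.92 (≈ $14.7571 each)
Apr 12, sell 385: 385/585 × $8,632.92 → $5,681.49
After Apr 13: 407 on hand, pool $5,849.43 (≈ $14.3721 each)
Total COGS = $1,315.08 + $5,681.49 = $6,996.57
Ending inventory (cost pool remaining) = $5,849.43

COGS = $6,996.57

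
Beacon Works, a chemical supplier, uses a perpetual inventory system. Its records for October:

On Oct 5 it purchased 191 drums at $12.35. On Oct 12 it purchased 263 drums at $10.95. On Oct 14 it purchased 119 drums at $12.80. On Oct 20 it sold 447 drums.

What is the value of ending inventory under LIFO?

Oct 20, 447 sold [LIFO — newest first]: 119 @ $12.80 + 263 @ $10.95 + 65 @ $12.35 = $5,205.80
Ending inventory: 126 @ $12.35 = $1,556.10
Check: goods available $6,761.90 = COGS $5,205.80 + ending $1,556.10

Ending inventory = $1,556.10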